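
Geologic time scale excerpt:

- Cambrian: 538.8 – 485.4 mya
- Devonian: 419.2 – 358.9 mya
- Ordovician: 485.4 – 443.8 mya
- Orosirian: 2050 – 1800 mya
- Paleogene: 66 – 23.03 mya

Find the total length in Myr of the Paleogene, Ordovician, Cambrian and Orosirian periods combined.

387.97 million years

Each duration: Paleogene = 42.97; Ordovician = 41.6; Cambrian = 53.4; Orosirian = 250.
Sum: 42.97 + 41.6 + 53.4 + 250 = 387.97 Myr.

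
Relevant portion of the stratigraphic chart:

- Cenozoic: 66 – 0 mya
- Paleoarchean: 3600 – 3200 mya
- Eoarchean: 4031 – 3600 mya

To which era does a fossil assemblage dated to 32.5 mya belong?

Cenozoic

32.5 Ma lies between 66 and 0 Ma, so it falls in the Cenozoic.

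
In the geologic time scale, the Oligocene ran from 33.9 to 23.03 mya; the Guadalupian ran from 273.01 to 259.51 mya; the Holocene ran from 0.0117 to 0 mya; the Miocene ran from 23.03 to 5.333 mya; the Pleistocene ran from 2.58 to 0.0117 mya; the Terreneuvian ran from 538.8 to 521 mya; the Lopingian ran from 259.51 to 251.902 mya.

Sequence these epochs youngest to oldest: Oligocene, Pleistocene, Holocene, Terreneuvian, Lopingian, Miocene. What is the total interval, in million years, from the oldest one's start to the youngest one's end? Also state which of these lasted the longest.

From the excerpt: Oligocene 33.9–23.03; Pleistocene 2.58–0.0117; Holocene 0.0117–0; Terreneuvian 538.8–521; Lopingian 259.51–251.902; Miocene 23.03–5.333 (Ma).
Larger Ma is earlier, so the oldest is Terreneuvian and the youngest is Holocene; youngest to oldest: Holocene, Pleistocene, Miocene, Oligocene, Lopingian, Terreneuvian.
Oldest start 538.8 minus youngest end 0 gives 538.8 Myr overall.
Individual lengths (start − end): Holocene 0.0117; Oligocene 10.87; Pleistocene 2.5683; Miocene 17.697; Lopingian 7.608; Terreneuvian 17.8. The largest is Terreneuvian at 17.8 Myr.

Holocene → Pleistocene → Miocene → Oligocene → Lopingian → Terreneuvian; total span 538.8 Myr; longest is Terreneuvian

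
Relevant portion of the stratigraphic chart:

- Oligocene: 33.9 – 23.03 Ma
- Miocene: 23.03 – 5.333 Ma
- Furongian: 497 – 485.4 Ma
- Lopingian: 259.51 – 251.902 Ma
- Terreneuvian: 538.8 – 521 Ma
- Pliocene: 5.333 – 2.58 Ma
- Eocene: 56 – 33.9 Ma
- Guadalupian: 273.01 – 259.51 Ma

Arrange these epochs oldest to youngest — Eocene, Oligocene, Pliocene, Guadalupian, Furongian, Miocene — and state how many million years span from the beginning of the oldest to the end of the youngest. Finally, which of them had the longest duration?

From the excerpt: Eocene 56–33.9; Oligocene 33.9–23.03; Pliocene 5.333–2.58; Guadalupian 273.01–259.51; Furongian 497–485.4; Miocene 23.03–5.333 (Ma).
Larger Ma is earlier, so the oldest is Furongian and the youngest is Pliocene; oldest to youngest: Furongian, Guadalupian, Eocene, Oligocene, Miocene, Pliocene.
Oldest start 497 minus youngest end 2.58 gives 494.42 Myr overall.
Individual lengths (start − end): Oligocene 10.87; Eocene 22.1; Miocene 17.697; Pliocene 2.753; Guadalupian 13.5; Furongian 11.6. The largest is Eocene at 22.1 Myr.

Furongian → Guadalupian → Eocene → Oligocene → Miocene → Pliocene; total span 494.42 Myr; longest is Eocene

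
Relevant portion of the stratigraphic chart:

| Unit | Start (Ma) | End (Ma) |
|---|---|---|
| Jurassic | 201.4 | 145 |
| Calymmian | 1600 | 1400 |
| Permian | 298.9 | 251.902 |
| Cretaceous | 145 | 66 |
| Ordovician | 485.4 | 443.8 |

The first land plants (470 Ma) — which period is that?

Ordovician

470 Ma lies between 485.4 and 443.8 Ma, so it falls in the Ordovician.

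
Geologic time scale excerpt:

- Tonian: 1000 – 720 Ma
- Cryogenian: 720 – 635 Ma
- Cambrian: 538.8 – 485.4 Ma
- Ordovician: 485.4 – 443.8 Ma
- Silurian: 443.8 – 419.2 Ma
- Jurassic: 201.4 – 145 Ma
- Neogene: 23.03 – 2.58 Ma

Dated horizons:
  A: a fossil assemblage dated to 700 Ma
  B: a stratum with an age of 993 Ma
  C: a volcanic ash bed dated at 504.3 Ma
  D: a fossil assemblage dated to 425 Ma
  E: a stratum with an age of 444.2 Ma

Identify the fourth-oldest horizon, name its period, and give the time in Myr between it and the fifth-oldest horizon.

E, in the Ordovician; 19.2 million years to D

Sorted oldest-first by Ma: B (993), A (700), C (504.3), E (444.2), D (425).
The fourth oldest is E at 444.2 Ma, which lies in 485.4–443.8 Ma: the Ordovician.
The fifth oldest is D at 425 Ma; separation = |444.2 − 425| = 19.2 Myr.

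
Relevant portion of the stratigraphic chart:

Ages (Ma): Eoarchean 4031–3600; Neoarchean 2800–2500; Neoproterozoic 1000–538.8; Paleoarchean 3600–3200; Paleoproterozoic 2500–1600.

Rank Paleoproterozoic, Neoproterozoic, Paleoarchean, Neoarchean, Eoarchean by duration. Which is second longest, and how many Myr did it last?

Neoproterozoic, 461.2 million years

Durations: Paleoproterozoic 900; Neoproterozoic 461.2; Paleoarchean 400; Neoarchean 300; Eoarchean 431 Myr.
Sorted longest-first: Paleoproterozoic (900), Neoproterozoic (461.2), Eoarchean (431), Paleoarchean (400), Neoarchean (300).
The second longest is Neoproterozoic at 461.2 Myr.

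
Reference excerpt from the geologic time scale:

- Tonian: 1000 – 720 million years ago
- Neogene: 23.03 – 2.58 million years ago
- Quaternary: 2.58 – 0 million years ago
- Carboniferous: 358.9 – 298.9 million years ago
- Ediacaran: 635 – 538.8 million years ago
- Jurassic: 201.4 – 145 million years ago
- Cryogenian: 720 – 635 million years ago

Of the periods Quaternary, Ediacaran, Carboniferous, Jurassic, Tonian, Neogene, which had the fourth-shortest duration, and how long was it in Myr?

Start − end for each: Quaternary 2.58 − 0 = 2.58; Ediacaran 635 − 538.8 = 96.2; Carboniferous 358.9 − 298.9 = 60; Jurassic 201.4 − 145 = 56.4; Tonian 1000 − 720 = 280; Neogene 23.03 − 2.58 = 20.45.
Ranking these from shortest: Quaternary < Neogene < Jurassic < Carboniferous < Ediacaran < Tonian.
Position 4 in that ranking is Carboniferous, which lasted 60 Myr.

Carboniferous, 60 million years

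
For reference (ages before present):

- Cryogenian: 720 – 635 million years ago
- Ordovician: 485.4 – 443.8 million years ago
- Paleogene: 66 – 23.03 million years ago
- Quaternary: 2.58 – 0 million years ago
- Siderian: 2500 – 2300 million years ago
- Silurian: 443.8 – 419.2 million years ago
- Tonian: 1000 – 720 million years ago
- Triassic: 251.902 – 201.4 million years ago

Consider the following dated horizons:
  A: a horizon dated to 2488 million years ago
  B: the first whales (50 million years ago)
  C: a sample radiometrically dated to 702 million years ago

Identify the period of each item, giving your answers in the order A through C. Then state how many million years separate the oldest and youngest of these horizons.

Match each age against the start–end ranges in the excerpt: A = 2488 Ma → Siderian (2500–2300); B = 50 Ma → Paleogene (66–23.03); C = 702 Ma → Cryogenian (720–635).
The largest age is 2488 Ma and the smallest is 50 Ma; their difference is 2438 Myr.

A — Siderian; B — Paleogene; C — Cryogenian; span 2438 million years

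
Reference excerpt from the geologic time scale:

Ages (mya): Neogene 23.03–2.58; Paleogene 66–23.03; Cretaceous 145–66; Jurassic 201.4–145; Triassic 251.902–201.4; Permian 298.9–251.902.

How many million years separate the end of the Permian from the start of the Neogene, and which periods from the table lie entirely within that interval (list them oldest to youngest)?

228.872 million years; Triassic, Jurassic, Cretaceous, Paleogene

End of Permian = 251.902 Ma; start of Neogene = 23.03 Ma.
Gap = 251.902 − 23.03 = 228.872 Myr.
Periods wholly inside 251.902–23.03 Ma: Triassic (251.902–201.4), Jurassic (201.4–145), Cretaceous (145–66), Paleogene (66–23.03).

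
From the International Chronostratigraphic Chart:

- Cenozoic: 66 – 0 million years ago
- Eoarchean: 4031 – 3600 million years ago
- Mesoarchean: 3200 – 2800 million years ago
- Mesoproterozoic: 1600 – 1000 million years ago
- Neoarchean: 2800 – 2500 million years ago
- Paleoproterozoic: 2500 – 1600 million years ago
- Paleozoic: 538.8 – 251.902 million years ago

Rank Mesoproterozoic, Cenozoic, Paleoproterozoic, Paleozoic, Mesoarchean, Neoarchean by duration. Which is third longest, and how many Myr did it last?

Mesoarchean, 400 million years

Start − end for each: Mesoproterozoic 1600 − 1000 = 600; Cenozoic 66 − 0 = 66; Paleoproterozoic 2500 − 1600 = 900; Paleozoic 538.8 − 251.902 = 286.898; Mesoarchean 3200 − 2800 = 400; Neoarchean 2800 − 2500 = 300.
Ranking these from longest: Paleoproterozoic > Mesoproterozoic > Mesoarchean > Neoarchean > Paleozoic > Cenozoic.
Position 3 in that ranking is Mesoarchean, which lasted 400 Myr.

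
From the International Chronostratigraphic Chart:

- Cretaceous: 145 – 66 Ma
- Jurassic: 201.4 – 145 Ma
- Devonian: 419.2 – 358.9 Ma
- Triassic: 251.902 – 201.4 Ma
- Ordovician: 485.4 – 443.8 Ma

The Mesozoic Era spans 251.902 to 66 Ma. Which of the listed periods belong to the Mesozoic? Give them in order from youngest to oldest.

Periods with both bounds inside 251.902–66 Ma: Cretaceous (145–66), Jurassic (201.4–145), Triassic (251.902–201.4).

Cretaceous, Jurassic, Triassic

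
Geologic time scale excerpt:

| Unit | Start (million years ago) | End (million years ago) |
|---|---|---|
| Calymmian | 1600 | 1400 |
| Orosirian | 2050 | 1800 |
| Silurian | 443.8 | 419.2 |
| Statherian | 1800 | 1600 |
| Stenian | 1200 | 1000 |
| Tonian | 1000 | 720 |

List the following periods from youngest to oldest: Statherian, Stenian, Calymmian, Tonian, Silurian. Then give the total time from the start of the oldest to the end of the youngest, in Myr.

From the excerpt: Statherian 1800–1600; Stenian 1200–1000; Calymmian 1600–1400; Tonian 1000–720; Silurian 443.8–419.2 (Ma).
Larger Ma is earlier, so the oldest is Statherian and the youngest is Silurian; youngest to oldest: Silurian, Tonian, Stenian, Calymmian, Statherian.
Oldest start 1800 minus youngest end 419.2 gives 1380.8 Myr overall.

Silurian, Tonian, Stenian, Calymmian, Statherian; total span 1380.8 Myr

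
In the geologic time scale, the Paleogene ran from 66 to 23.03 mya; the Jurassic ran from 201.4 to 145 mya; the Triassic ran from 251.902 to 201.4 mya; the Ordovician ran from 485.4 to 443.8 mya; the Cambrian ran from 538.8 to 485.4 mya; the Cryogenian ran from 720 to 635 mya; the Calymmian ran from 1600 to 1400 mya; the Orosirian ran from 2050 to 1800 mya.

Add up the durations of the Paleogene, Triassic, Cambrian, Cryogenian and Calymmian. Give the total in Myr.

431.872 million years

Duration is start − end for each: (66 − 23.03) + (251.902 − 201.4) + (538.8 − 485.4) + (720 − 635) + (1600 − 1400).
That is 42.97 + 50.502 + 53.4 + 85 + 200, which totals 431.872 million years.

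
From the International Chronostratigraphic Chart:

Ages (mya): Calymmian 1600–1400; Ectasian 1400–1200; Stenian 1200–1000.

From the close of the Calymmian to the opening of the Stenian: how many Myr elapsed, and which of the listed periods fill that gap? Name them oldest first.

200 million years; Ectasian

End of Calymmian = 1400 Ma; start of Stenian = 1200 Ma.
Gap = 1400 − 1200 = 200 Myr.
Periods wholly inside 1400–1200 Ma: Ectasian (1400–1200).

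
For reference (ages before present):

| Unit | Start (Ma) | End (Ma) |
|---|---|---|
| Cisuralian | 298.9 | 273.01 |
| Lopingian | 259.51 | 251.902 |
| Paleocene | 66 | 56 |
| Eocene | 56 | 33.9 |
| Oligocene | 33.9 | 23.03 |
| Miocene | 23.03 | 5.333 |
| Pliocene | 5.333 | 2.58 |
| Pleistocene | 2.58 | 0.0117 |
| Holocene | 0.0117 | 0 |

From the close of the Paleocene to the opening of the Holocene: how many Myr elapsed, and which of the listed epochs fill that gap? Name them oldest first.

End of Paleocene = 56 Ma; start of Holocene = 0.0117 Ma.
Gap = 56 − 0.0117 = 55.9883 Myr.
Epochs wholly inside 56–0.0117 Ma: Eocene (56–33.9), Oligocene (33.9–23.03), Miocene (23.03–5.333), Pliocene (5.333–2.58), Pleistocene (2.58–0.0117).

55.9883 million years; Eocene, Oligocene, Miocene, Pliocene, Pleistocene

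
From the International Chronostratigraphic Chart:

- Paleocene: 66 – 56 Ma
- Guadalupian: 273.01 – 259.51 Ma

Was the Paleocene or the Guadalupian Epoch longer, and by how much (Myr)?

Guadalupian, by 3.5 million years

Paleocene: 66 − 56 = 10 Myr.
Guadalupian: 273.01 − 259.51 = 13.5 Myr.
Difference: 13.5 − 10 = 3.5 Myr, so the Guadalupian was longer.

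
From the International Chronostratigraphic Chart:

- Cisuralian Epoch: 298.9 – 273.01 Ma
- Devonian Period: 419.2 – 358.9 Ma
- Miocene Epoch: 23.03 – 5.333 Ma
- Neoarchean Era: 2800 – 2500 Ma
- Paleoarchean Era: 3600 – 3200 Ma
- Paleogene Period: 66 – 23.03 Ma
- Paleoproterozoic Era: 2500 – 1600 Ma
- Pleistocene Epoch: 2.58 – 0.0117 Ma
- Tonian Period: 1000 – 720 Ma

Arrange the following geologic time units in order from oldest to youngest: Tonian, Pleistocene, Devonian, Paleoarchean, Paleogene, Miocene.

Sorting by start age (descending Ma, since larger Ma = older): Paleoarchean start 3600, Tonian start 1000, Devonian start 419.2, Paleogene start 66, Miocene start 23.03, Pleistocene start 2.58.

Paleoarchean, then Tonian, then Devonian, then Paleogene, then Miocene, then Pleistocene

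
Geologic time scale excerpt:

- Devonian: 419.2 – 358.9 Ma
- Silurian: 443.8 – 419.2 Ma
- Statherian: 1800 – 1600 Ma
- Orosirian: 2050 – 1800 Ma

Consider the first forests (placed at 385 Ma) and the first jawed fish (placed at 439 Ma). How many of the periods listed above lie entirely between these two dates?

0

The older date is 439 Ma and the younger is 385 Ma.
No period both begins after 439 Ma and ends before 385 Ma, so the count is 0.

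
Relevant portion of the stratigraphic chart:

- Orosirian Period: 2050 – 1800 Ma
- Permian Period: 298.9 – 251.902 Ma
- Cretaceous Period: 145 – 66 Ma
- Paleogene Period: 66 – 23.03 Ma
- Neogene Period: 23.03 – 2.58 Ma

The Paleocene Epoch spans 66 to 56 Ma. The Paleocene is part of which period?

Paleogene

The Paleocene (66–56 Ma) lies entirely within 66–23.03 Ma, the Paleogene Period.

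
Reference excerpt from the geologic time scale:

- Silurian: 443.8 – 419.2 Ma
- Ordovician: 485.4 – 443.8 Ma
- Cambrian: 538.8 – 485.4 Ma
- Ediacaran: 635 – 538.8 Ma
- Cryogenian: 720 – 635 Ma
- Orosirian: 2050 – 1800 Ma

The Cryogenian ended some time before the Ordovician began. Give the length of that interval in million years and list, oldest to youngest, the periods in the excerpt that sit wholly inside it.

The Cryogenian closes at 635 Ma and the Ordovician opens at 485.4 Ma, so the interval is 635 − 485.4 = 149.6 Myr.
A period fits inside if it starts at or after 635 Ma and ends at or before 485.4 Ma; oldest first that gives Ediacaran, Cambrian.

149.6 million years; Ediacaran, Cambrian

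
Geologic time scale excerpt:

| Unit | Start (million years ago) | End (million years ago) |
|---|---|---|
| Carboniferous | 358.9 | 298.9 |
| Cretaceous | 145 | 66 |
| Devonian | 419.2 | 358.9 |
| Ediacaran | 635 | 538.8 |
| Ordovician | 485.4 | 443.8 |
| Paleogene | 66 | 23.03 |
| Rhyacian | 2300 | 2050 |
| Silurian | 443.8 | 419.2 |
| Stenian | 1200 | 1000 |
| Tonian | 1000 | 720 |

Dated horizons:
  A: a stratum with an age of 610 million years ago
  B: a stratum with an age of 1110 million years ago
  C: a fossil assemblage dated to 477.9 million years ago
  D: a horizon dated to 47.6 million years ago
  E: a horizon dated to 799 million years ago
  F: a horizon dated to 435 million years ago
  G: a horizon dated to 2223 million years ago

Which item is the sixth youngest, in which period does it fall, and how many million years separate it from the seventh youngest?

Sorted youngest-first by Ma: D (47.6), F (435), C (477.9), A (610), E (799), B (1110), G (2223).
The sixth youngest is B at 1110 Ma, which lies in 1200–1000 Ma: the Stenian.
The seventh youngest is G at 2223 Ma; separation = |1110 − 2223| = 1113 Myr.

B, in the Stenian; 1113 million years to G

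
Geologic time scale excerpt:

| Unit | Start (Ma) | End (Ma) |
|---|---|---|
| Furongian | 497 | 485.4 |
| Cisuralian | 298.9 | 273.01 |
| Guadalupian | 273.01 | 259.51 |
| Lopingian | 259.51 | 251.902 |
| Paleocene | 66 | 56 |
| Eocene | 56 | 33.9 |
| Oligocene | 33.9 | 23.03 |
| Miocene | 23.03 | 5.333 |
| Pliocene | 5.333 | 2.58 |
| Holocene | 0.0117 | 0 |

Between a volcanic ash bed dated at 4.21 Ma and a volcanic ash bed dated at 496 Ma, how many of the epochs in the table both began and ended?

The older date is 496 Ma and the younger is 4.21 Ma.
Epochs with start < 496 and end > 4.21 Ma: Cisuralian (298.9–273.01), Guadalupian (273.01–259.51), Lopingian (259.51–251.902), Paleocene (66–56), Eocene (56–33.9), Oligocene (33.9–23.03), Miocene (23.03–5.333).
That is 7 complete epochs.

7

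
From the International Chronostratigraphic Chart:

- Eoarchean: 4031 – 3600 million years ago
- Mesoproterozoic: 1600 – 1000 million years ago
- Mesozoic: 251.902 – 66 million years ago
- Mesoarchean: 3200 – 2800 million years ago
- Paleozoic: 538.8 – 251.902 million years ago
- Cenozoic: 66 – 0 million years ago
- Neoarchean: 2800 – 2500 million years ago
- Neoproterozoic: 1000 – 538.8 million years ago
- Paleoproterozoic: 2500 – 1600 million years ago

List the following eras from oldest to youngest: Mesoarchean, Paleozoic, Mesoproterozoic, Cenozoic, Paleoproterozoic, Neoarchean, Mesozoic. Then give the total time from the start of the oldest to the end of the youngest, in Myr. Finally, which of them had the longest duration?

From the excerpt: Mesoarchean 3200–2800; Paleozoic 538.8–251.902; Mesoproterozoic 1600–1000; Cenozoic 66–0; Paleoproterozoic 2500–1600; Neoarchean 2800–2500; Mesozoic 251.902–66 (Ma).
Larger Ma is earlier, so the oldest is Mesoarchean and the youngest is Cenozoic; oldest to youngest: Mesoarchean, Neoarchean, Paleoproterozoic, Mesoproterozoic, Paleozoic, Mesozoic, Cenozoic.
Oldest start 3200 minus youngest end 0 gives 3200 Myr overall.
Individual lengths (start − end): Paleozoic 286.898; Mesozoic 185.902; Neoarchean 300; Mesoarchean 400; Mesoproterozoic 600; Cenozoic 66; Paleoproterozoic 900. The largest is Paleoproterozoic at 900 Myr.

Mesoarchean, Neoarchean, Paleoproterozoic, Mesoproterozoic, Paleozoic, Mesozoic, Cenozoic; total span 3200 Myr; longest is Paleoproterozoic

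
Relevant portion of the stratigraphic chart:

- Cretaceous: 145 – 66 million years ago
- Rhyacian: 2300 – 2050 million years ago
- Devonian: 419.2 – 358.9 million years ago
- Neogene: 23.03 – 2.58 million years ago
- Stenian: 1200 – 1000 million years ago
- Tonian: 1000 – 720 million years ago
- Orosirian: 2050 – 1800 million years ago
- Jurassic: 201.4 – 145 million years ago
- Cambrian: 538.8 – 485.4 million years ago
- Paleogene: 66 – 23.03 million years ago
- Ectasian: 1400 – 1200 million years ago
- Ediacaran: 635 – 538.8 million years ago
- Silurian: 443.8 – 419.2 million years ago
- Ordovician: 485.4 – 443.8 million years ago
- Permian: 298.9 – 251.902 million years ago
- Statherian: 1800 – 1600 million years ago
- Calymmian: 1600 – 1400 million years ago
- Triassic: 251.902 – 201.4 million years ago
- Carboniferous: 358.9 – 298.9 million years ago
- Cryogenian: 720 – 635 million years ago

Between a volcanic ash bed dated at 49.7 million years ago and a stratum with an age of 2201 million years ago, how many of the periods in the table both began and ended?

17

The older date is 2201 Ma and the younger is 49.7 Ma.
Periods with start < 2201 and end > 49.7 Ma: Orosirian (2050–1800), Statherian (1800–1600), Calymmian (1600–1400), Ectasian (1400–1200), Stenian (1200–1000), Tonian (1000–720), Cryogenian (720–635), Ediacaran (635–538.8), Cambrian (538.8–485.4), Ordovician (485.4–443.8), Silurian (443.8–419.2), Devonian (419.2–358.9), Carboniferous (358.9–298.9), Permian (298.9–251.902), Triassic (251.902–201.4), Jurassic (201.4–145), Cretaceous (145–66).
That is 17 complete periods.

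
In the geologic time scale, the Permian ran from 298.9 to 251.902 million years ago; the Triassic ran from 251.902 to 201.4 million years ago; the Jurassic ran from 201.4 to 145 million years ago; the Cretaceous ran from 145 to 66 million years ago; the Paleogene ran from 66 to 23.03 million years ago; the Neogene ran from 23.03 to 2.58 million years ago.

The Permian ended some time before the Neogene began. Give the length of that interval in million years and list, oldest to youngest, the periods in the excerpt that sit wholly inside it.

The Permian closes at 251.902 Ma and the Neogene opens at 23.03 Ma, so the interval is 251.902 − 23.03 = 228.872 Myr.
A period fits inside if it starts at or after 251.902 Ma and ends at or before 23.03 Ma; oldest first that gives Triassic, Jurassic, Cretaceous, Paleogene.

228.872 million years; Triassic, Jurassic, Cretaceous, Paleogene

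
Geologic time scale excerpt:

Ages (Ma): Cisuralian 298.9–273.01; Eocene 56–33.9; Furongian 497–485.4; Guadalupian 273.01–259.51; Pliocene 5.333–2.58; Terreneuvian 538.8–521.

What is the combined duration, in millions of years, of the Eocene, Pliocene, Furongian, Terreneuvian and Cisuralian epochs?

Duration is start − end for each: (56 − 33.9) + (5.333 − 2.58) + (497 − 485.4) + (538.8 − 521) + (298.9 − 273.01).
That is 22.1 + 2.753 + 11.6 + 17.8 + 25.89, which totals 80.143 million years.

80.143 million years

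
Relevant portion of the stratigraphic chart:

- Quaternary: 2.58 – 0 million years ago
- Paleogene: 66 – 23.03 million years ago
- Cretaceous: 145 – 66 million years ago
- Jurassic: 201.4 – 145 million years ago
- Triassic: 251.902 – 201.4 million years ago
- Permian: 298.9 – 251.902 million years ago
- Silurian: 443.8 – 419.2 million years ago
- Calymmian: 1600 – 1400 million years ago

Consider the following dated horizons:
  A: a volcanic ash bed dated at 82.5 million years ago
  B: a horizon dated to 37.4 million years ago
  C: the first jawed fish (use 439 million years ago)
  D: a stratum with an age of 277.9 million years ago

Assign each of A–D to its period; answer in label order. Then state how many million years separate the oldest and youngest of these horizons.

A: 82.5 Ma lies in 145–66 Ma, so Cretaceous.
B: 37.4 Ma lies in 66–23.03 Ma, so Paleogene.
C: 439 Ma lies in 443.8–419.2 Ma, so Silurian.
D: 277.9 Ma lies in 298.9–251.902 Ma, so Permian.
Oldest = 439 Ma, youngest = 37.4 Ma → span 401.6 Myr.

A — Cretaceous; B — Paleogene; C — Silurian; D — Permian; span 401.6 million years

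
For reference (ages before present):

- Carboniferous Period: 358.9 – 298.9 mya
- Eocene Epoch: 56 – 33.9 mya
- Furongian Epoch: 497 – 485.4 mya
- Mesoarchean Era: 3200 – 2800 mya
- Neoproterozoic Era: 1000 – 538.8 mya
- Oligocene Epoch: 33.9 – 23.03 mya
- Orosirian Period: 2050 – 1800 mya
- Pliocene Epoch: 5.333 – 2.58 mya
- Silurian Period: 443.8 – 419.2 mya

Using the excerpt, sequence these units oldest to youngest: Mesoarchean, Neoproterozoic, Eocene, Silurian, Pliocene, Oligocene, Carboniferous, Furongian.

Mesoarchean, then Neoproterozoic, then Furongian, then Silurian, then Carboniferous, then Eocene, then Oligocene, then Pliocene

The oldest of these is Mesoarchean (starts 3200 Ma) and the youngest is Pliocene (ends 2.58 Ma).
In between, by decreasing start age: Neoproterozoic (1000), Furongian (497), Silurian (443.8), Carboniferous (358.9), Eocene (56), Oligocene (33.9).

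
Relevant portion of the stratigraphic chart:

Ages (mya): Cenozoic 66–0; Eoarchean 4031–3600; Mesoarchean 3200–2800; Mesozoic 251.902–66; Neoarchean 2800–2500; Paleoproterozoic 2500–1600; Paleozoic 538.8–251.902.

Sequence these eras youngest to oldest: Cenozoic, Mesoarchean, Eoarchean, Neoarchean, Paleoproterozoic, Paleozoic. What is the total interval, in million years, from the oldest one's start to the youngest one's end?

From the excerpt: Cenozoic 66–0; Mesoarchean 3200–2800; Eoarchean 4031–3600; Neoarchean 2800–2500; Paleoproterozoic 2500–1600; Paleozoic 538.8–251.902 (Ma).
Larger Ma is earlier, so the oldest is Eoarchean and the youngest is Cenozoic; youngest to oldest: Cenozoic, Paleozoic, Paleoproterozoic, Neoarchean, Mesoarchean, Eoarchean.
Oldest start 4031 minus youngest end 0 gives 4031 Myr overall.

Cenozoic → Paleozoic → Paleoproterozoic → Neoarchean → Mesoarchean → Eoarchean; total span 4031 Myr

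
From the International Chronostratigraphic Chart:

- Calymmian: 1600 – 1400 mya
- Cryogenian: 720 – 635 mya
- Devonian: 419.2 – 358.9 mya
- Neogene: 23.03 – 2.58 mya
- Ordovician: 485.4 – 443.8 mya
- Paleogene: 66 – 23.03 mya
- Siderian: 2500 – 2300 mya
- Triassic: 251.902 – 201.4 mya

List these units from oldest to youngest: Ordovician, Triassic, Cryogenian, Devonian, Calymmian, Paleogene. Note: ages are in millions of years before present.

Calymmian, Cryogenian, Ordovician, Devonian, Triassic, Paleogene

Read off each span (Ma): Ordovician 485.4–443.8; Triassic 251.902–201.4; Cryogenian 720–635; Devonian 419.2–358.9; Calymmian 1600–1400; Paleogene 66–23.03.
Larger Ma is older, so oldest→youngest is Calymmian, Cryogenian, Ordovician, Devonian, Triassic, Paleogene.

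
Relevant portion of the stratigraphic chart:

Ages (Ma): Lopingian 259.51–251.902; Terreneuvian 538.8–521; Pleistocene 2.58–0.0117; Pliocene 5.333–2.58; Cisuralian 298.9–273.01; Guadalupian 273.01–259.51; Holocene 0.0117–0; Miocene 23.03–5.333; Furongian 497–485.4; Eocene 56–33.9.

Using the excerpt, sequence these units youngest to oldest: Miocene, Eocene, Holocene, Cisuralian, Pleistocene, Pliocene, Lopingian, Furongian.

The oldest of these is Furongian (starts 497 Ma) and the youngest is Holocene (ends 0 Ma).
In between, by decreasing start age: Cisuralian (298.9), Lopingian (259.51), Eocene (56), Miocene (23.03), Pliocene (5.333), Pleistocene (2.58).
Listing youngest first means reversing that sequence.

Holocene, Pleistocene, Pliocene, Miocene, Eocene, Lopingian, Cisuralian, Furongian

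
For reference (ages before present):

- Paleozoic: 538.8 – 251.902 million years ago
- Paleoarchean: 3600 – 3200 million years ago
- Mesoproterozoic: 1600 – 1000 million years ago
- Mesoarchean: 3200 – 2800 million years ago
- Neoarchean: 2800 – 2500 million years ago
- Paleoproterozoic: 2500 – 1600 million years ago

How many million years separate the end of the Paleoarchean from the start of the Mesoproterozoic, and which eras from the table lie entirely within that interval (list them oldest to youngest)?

The Paleoarchean closes at 3200 Ma and the Mesoproterozoic opens at 1600 Ma, so the interval is 3200 − 1600 = 1600 Myr.
An era fits inside if it starts at or after 3200 Ma and ends at or before 1600 Ma; oldest first that gives Mesoarchean, Neoarchean, Paleoproterozoic.

1600 million years; Mesoarchean, Neoarchean, Paleoproterozoic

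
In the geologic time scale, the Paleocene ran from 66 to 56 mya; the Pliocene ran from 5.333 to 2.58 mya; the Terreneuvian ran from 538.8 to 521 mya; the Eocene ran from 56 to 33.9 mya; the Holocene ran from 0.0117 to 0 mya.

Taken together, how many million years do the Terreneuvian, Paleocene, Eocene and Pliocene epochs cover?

Each duration: Terreneuvian = 17.8; Paleocene = 10; Eocene = 22.1; Pliocene = 2.753.
Sum: 17.8 + 10 + 22.1 + 2.753 = 52.653 Myr.

52.653 million years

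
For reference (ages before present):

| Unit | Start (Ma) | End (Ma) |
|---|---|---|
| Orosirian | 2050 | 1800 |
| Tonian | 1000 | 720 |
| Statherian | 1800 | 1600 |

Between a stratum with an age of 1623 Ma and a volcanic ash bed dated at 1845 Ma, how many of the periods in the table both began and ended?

Checking each listed span, none has both start < 1845 Ma and end > 1623 Ma — every period straddles one of the two dates or lies outside them — so the count is 0.

0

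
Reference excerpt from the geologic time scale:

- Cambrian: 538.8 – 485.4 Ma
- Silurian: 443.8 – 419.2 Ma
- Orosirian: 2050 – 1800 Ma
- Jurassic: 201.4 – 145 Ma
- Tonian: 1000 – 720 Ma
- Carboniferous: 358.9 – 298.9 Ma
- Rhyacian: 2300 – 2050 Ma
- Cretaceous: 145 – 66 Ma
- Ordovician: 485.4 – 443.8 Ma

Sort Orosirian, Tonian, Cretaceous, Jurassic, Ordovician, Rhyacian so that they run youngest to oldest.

The oldest of these is Rhyacian (starts 2300 Ma) and the youngest is Cretaceous (ends 66 Ma).
In between, by decreasing start age: Orosirian (2050), Tonian (1000), Ordovician (485.4), Jurassic (201.4).
Listing youngest first means reversing that sequence.

Cretaceous → Jurassic → Ordovician → Tonian → Orosirian → Rhyacian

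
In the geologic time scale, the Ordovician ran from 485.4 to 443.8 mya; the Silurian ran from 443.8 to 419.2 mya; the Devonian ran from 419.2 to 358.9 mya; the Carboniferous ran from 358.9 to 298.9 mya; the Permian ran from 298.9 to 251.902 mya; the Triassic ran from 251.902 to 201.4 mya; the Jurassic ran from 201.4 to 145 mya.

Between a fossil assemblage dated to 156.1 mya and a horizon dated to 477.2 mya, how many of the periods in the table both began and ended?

5

The older date is 477.2 Ma and the younger is 156.1 Ma.
Periods with start < 477.2 and end > 156.1 Ma: Silurian (443.8–419.2), Devonian (419.2–358.9), Carboniferous (358.9–298.9), Permian (298.9–251.902), Triassic (251.902–201.4).
That is 5 complete periods.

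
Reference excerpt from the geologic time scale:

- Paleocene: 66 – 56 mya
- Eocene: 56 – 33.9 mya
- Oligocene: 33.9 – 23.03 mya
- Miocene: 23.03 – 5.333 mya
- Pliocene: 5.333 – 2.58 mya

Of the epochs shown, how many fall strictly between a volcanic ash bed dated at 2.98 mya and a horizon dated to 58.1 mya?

The older date is 58.1 Ma and the younger is 2.98 Ma.
Epochs with start < 58.1 and end > 2.98 Ma: Eocene (56–33.9), Oligocene (33.9–23.03), Miocene (23.03–5.333).
That is 3 complete epochs.

3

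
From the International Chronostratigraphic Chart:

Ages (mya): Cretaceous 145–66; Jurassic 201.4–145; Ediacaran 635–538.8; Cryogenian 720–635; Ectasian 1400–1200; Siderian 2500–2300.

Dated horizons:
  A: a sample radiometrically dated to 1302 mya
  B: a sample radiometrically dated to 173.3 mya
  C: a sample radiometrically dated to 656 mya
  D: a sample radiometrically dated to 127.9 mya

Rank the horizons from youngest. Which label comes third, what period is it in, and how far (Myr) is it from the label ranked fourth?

Smaller Ma means younger, so youngest first: D 127.9 < B 173.3 < C 656 < A 1302.
Counting 3 along gives C (656 Ma); the excerpt puts that inside the Cryogenian, 720–635 Ma.
Next in line is A (1302 Ma), and 1302 − 656 = 646 Myr.

C, in the Cryogenian; 646 million years to A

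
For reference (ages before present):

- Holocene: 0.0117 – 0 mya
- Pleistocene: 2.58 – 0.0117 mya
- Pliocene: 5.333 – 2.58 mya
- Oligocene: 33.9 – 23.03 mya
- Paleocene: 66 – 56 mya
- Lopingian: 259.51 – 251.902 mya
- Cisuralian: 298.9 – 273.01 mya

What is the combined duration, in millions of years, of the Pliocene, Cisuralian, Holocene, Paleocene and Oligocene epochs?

Each duration: Pliocene = 2.753; Cisuralian = 25.89; Holocene = 0.0117; Paleocene = 10; Oligocene = 10.87.
Sum: 2.753 + 25.89 + 0.0117 + 10 + 10.87 = 49.5247 Myr.

49.5247 million years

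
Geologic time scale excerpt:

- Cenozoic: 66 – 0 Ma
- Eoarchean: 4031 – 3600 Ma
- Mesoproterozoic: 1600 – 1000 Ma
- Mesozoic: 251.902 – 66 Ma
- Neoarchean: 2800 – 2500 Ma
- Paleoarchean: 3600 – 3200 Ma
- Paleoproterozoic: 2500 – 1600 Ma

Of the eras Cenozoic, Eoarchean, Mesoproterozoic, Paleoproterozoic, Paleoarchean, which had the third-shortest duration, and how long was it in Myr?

Start − end for each: Cenozoic 66 − 0 = 66; Eoarchean 4031 − 3600 = 431; Mesoproterozoic 1600 − 1000 = 600; Paleoproterozoic 2500 − 1600 = 900; Paleoarchean 3600 − 3200 = 400.
Ranking these from shortest: Cenozoic < Paleoarchean < Eoarchean < Mesoproterozoic < Paleoproterozoic.
Position 3 in that ranking is Eoarchean, which lasted 431 Myr.

Eoarchean, 431 million years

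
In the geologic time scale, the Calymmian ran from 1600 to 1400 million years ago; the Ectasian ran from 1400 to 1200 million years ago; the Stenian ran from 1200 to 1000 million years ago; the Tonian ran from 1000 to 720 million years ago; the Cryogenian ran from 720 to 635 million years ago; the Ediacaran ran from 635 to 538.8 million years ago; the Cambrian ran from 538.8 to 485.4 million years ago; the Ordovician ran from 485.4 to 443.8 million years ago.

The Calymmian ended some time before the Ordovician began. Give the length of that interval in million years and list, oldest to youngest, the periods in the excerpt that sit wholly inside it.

914.6 million years; Ectasian, Stenian, Tonian, Cryogenian, Ediacaran, Cambrian

The Calymmian closes at 1400 Ma and the Ordovician opens at 485.4 Ma, so the interval is 1400 − 485.4 = 914.6 Myr.
A period fits inside if it starts at or after 1400 Ma and ends at or before 485.4 Ma; oldest first that gives Ectasian, Stenian, Tonian, Cryogenian, Ediacaran, Cambrian.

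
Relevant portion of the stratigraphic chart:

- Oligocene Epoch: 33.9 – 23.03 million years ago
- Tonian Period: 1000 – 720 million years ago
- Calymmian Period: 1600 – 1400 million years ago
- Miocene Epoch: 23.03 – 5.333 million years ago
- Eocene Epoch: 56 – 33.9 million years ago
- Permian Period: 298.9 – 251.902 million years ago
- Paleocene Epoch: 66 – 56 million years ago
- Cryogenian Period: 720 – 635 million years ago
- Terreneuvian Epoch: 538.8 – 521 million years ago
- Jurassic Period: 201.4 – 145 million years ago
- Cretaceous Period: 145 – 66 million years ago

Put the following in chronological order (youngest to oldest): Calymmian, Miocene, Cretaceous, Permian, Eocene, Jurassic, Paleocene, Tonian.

Read off each span (Ma): Calymmian 1600–1400; Miocene 23.03–5.333; Cretaceous 145–66; Permian 298.9–251.902; Eocene 56–33.9; Jurassic 201.4–145; Paleocene 66–56; Tonian 1000–720.
Larger Ma is older, so oldest→youngest is Calymmian, Tonian, Permian, Jurassic, Cretaceous, Paleocene, Eocene, Miocene; reverse it for youngest→oldest.

Miocene → Eocene → Paleocene → Cretaceous → Jurassic → Permian → Tonian → Calymmian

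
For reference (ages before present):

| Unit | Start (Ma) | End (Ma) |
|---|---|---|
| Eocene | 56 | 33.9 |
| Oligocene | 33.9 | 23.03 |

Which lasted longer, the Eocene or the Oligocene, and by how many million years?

Eocene, by 11.23 million years

Eocene: 56 − 33.9 = 22.1 Myr.
Oligocene: 33.9 − 23.03 = 10.87 Myr.
Difference: 22.1 − 10.87 = 11.23 Myr, so the Eocene was longer.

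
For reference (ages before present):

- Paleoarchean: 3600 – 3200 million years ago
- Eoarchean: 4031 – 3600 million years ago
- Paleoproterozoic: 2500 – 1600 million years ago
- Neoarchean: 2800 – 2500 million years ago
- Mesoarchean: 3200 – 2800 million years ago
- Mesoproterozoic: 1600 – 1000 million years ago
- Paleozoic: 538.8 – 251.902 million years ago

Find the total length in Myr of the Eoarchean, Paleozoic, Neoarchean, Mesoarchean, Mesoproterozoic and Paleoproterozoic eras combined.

Duration is start − end for each: (4031 − 3600) + (538.8 − 251.902) + (2800 − 2500) + (3200 − 2800) + (1600 − 1000) + (2500 − 1600).
That is 431 + 286.898 + 300 + 400 + 600 + 900, which totals 2917.898 million years.

2917.898 million years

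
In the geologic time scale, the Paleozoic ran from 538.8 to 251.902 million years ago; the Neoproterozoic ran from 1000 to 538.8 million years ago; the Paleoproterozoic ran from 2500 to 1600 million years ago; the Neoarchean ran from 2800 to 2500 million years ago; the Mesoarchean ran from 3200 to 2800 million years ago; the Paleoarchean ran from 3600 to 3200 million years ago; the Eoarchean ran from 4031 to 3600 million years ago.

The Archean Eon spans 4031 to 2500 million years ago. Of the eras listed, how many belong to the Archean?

4

Eras inside 4031–2500 Ma: Eoarchean, Paleoarchean, Mesoarchean, Neoarchean — 4 in total.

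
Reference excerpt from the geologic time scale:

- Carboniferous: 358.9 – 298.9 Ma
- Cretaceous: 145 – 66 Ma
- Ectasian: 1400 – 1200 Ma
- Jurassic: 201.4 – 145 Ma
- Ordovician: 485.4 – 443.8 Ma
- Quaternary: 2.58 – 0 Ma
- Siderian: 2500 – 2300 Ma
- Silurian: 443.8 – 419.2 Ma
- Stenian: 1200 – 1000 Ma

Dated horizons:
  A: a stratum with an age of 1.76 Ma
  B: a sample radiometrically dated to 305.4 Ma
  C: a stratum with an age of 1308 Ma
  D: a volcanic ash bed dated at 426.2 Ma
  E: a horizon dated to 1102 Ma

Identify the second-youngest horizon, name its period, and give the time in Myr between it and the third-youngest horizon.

Smaller Ma means younger, so youngest first: A 1.76 < B 305.4 < D 426.2 < E 1102 < C 1308.
Counting 2 along gives B (305.4 Ma); the excerpt puts that inside the Carboniferous, 358.9–298.9 Ma.
Next in line is D (426.2 Ma), and 426.2 − 305.4 = 120.8 Myr.

B, in the Carboniferous; 120.8 million years to D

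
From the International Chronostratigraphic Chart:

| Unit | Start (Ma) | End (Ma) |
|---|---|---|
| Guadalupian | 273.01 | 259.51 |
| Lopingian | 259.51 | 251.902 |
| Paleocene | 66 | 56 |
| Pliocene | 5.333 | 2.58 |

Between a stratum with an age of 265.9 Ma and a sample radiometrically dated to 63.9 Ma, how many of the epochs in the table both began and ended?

The older date is 265.9 Ma and the younger is 63.9 Ma.
Epochs with start < 265.9 and end > 63.9 Ma: Lopingian (259.51–251.902).
That is 1 complete epoch.

1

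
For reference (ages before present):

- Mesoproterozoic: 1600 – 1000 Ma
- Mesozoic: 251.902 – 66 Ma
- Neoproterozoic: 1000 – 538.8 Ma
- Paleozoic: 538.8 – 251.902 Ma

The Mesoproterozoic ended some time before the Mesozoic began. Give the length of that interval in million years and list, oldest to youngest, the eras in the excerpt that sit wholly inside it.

The Mesoproterozoic closes at 1000 Ma and the Mesozoic opens at 251.902 Ma, so the interval is 1000 − 251.902 = 748.098 Myr.
An era fits inside if it starts at or after 1000 Ma and ends at or before 251.902 Ma; oldest first that gives Neoproterozoic, Paleozoic.

748.098 million years; Neoproterozoic, Paleozoic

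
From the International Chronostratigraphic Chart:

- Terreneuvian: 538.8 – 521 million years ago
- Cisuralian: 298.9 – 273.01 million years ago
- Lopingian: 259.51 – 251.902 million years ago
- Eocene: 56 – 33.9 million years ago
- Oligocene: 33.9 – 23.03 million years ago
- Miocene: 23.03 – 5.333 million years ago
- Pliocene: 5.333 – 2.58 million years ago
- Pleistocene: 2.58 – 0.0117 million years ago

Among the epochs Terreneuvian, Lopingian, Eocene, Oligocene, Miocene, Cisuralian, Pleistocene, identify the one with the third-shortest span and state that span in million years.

Durations: Terreneuvian 17.8; Lopingian 7.608; Eocene 22.1; Oligocene 10.87; Miocene 17.697; Cisuralian 25.89; Pleistocene 2.5683 Myr.
Sorted shortest-first: Pleistocene (2.5683), Lopingian (7.608), Oligocene (10.87), Miocene (17.697), Terreneuvian (17.8), Eocene (22.1), Cisuralian (25.89).
The third shortest is Oligocene at 10.87 Myr.

Oligocene, 10.87 million years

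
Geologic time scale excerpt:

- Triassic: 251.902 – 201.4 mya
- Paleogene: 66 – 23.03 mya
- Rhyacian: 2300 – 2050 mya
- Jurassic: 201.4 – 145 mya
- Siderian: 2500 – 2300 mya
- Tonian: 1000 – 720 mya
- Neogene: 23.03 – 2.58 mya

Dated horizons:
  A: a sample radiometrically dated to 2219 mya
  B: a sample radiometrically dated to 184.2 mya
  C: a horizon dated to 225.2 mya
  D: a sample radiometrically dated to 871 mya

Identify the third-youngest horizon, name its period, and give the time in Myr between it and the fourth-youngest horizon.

Smaller Ma means younger, so youngest first: B 184.2 < C 225.2 < D 871 < A 2219.
Counting 3 along gives D (871 Ma); the excerpt puts that inside the Tonian, 1000–720 Ma.
Next in line is A (2219 Ma), and 2219 − 871 = 1348 Myr.

D, in the Tonian; 1348 million years to A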